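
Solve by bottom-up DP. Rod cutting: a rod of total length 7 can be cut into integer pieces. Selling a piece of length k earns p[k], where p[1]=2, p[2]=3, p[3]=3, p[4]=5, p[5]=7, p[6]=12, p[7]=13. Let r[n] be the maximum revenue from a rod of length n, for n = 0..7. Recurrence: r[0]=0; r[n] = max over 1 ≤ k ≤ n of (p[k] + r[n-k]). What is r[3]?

   n    0    1    2    3    4    5    6    7
r[n]    0    2    4    6    8   10   12   14

6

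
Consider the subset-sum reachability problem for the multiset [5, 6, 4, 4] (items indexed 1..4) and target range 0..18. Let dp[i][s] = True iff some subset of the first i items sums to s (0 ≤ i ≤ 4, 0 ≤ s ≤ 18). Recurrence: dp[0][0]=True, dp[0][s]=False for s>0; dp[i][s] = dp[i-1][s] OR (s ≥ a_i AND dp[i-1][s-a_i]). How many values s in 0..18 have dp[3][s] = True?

8

i\s   0   1   2   3   4   5   6   7   8   9  10  11  12  13  14  15  16  17  18
  0   T   F   F   F   F   F   F   F   F   F   F   F   F   F   F   F   F   F   F
  1   T   F   F   F   F   T   F   F   F   F   F   F   F   F   F   F   F   F   F
  2   T   F   F   F   F   T   T   F   F   F   F   T   F   F   F   F   F   F   F
  3   T   F   F   F   T   T   T   F   F   T   T   T   F   F   F   T   F   F   F
  4   T   F   F   F   T   T   T   F   T   T   T   T   F   T   T   T   F   F   F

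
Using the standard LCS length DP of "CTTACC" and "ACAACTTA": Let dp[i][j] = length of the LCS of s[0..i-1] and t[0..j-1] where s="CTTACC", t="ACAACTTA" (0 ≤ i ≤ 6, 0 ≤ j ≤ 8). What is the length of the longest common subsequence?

   ''  A  C  A  A  C  T  T  A
''  0  0  0  0  0  0  0  0  0
 C  0  0  1  1  1  1  1  1  1
 T  0  0  1  1  1  1  2  2  2
 T  0  0  1  1  1  1  2  3  3
 A  0  1  1  2  2  2  2  3  4
 C  0  1  2  2  2  3  3  3  4
 C  0  1  2  2  2  3  3  3  4

4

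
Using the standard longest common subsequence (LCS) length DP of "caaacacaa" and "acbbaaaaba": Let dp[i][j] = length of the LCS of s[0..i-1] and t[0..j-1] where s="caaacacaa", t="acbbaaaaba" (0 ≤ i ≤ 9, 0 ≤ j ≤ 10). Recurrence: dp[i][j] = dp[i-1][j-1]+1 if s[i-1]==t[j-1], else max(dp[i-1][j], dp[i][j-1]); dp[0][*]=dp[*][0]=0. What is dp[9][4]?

   ''  a  c  b  b  a  a  a  a  b  a
''  0  0  0  0  0  0  0  0  0  0  0
 c  0  0  1  1  1  1  1  1  1  1  1
 a  0  1  1  1  1  2  2  2  2  2  2
 a  0  1  1  1  1  2  3  3  3  3  3
 a  0  1  1  1  1  2  3  4  4  4  4
 c  0  1  2  2  2  2  3  4  4  4  4
 a  0  1  2  2  2  3  3  4  5  5  5
 c  0  1  2  2  2  3  3  4  5  5  5
 a  0  1  2  2  2  3  4  4  5  5  6
 a  0  1  2  2  2  3  4  5  5  5  6

2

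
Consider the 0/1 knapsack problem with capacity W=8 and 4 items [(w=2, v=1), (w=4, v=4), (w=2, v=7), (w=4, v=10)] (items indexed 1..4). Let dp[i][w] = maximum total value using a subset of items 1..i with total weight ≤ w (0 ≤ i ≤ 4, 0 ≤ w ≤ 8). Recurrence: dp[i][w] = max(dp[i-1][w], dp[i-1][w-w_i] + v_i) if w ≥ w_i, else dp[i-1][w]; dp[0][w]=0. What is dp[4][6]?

i\w   0   1   2   3   4   5   6   7   8
  0   0   0   0   0   0   0   0   0   0
  1   0   0   1   1   1   1   1   1   1
  2   0   0   1   1   4   4   5   5   5
  3   0   0   7   7   8   8  11  11  12
  4   0   0   7   7  10  10  17  17  18

17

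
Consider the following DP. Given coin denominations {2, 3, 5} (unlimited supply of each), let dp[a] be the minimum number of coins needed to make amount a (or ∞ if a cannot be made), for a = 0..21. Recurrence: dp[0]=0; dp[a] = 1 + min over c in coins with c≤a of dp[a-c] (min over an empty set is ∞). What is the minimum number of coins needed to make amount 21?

5

 a  0  1  2  3  4  5  6  7  8  9 10 11 12 13 14 15 16 17 18 19 20 21
dp  0  -  1  1  2  1  2  2  2  3  2  3  3  3  4  3  4  4  4  5  4  5
(- denotes ∞ / unreachable)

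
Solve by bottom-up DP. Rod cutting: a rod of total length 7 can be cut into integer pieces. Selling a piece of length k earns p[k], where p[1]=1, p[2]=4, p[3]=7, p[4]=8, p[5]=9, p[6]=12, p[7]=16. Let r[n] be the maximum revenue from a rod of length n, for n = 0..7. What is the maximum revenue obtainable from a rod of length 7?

16

   n    0    1    2    3    4    5    6    7
r[n]    0    1    4    7    8   11   14   16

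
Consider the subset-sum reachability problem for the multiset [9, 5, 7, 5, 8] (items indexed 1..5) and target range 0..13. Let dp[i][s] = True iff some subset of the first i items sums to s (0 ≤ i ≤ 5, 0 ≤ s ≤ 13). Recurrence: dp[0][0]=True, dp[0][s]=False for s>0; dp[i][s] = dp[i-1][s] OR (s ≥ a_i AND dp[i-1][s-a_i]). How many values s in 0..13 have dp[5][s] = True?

8

i\s   0   1   2   3   4   5   6   7   8   9  10  11  12  13
  0   T   F   F   F   F   F   F   F   F   F   F   F   F   F
  1   T   F   F   F   F   F   F   F   F   T   F   F   F   F
  2   T   F   F   F   F   T   F   F   F   T   F   F   F   F
  3   T   F   F   F   F   T   F   T   F   T   F   F   T   F
  4   T   F   F   F   F   T   F   T   F   T   T   F   T   F
  5   T   F   F   F   F   T   F   T   T   T   T   F   T   T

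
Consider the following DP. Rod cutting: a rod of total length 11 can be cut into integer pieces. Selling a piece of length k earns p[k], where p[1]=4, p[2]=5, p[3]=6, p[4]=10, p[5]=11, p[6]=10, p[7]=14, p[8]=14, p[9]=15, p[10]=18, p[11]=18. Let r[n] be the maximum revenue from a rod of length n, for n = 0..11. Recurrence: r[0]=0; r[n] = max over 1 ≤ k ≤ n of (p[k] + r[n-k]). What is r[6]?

24

   n    0    1    2    3    4    5    6    7    8    9   10   11
r[n]    0    4    8   12   16   20   24   28   32   36   40   44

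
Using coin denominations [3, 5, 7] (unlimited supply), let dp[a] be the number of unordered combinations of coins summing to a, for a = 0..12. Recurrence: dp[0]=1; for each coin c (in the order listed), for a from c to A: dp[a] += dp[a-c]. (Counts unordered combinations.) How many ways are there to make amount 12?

after  coin     0     1     2     3     4     5     6     7     8     9    10    11    12
          3     1     0     0     1     0     0     1     0     0     1     0     0     1
          5     1     0     0     1     0     1     1     0     1     1     1     1     1
          7     1     0     0     1     0     1     1     1     1     1     2     1     2

2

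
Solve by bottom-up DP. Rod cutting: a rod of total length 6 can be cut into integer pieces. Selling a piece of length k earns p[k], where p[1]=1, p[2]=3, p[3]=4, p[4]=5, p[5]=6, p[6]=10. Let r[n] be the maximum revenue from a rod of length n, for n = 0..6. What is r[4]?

   n    0    1    2    3    4    5    6
r[n]    0    1    3    4    6    7   10

6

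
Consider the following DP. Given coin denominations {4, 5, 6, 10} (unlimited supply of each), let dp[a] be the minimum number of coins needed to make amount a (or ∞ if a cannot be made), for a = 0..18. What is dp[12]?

2

 a  0  1  2  3  4  5  6  7  8  9 10 11 12 13 14 15 16 17 18
dp  0  -  -  -  1  1  1  -  2  2  1  2  2  3  2  2  2  3  3
(- denotes ∞ / unreachable)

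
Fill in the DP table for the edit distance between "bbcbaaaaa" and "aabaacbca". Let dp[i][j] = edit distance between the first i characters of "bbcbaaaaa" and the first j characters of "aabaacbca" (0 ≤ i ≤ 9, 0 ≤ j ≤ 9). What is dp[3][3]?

   ''  a  a  b  a  a  c  b  c  a
''  0  1  2  3  4  5  6  7  8  9
 b  1  1  2  2  3  4  5  6  7  8
 b  2  2  2  2  3  4  5  5  6  7
 c  3  3  3  3  3  4  4  5  5  6
 b  4  4  4  3  4  4  5  4  5  6
 a  5  4  4  4  3  4  5  5  5  5
 a  6  5  4  5  4  3  4  5  6  5
 a  7  6  5  5  5  4  4  5  6  6
 a  8  7  6  6  5  5  5  5  6  6
 a  9  8  7  7  6  5  6  6  6  6

3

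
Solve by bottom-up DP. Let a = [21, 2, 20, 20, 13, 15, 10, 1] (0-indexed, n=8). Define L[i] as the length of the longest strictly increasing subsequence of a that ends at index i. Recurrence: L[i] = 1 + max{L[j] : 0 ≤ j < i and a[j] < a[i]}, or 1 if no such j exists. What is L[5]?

3

   i    0    1    2    3    4    5    6    7
a[i]   21    2   20   20   13   15   10    1
L[i]    1    1    2    2    2    3    2    1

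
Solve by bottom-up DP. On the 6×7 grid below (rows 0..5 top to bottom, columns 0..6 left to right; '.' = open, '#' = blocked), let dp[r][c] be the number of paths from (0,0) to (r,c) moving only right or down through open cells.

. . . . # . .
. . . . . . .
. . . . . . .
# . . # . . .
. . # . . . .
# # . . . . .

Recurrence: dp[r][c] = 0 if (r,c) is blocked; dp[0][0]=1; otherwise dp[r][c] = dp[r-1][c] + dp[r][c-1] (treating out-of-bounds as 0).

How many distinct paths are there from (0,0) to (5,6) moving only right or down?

160

r\c   0   1   2   3   4   5   6
  0   1   1   1   1   0   0   0
  1   1   2   3   4   4   4   4
  2   1   3   6  10  14  18  22
  3   0   3   9   0  14  32  54
  4   0   3   0   0  14  46 100
  5   0   0   0   0  14  60 160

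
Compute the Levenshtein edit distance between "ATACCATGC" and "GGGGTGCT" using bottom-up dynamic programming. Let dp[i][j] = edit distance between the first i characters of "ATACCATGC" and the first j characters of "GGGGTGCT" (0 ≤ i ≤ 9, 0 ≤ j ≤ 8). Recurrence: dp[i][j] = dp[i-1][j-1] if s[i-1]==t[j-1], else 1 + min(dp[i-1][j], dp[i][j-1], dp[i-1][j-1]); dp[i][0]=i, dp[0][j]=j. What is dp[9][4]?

8

   ''  G  G  G  G  T  G  C  T
''  0  1  2  3  4  5  6  7  8
 A  1  1  2  3  4  5  6  7  8
 T  2  2  2  3  4  4  5  6  7
 A  3  3  3  3  4  5  5  6  7
 C  4  4  4  4  4  5  6  5  6
 C  5  5  5  5  5  5  6  6  6
 A  6  6  6  6  6  6  6  7  7
 T  7  7  7  7  7  6  7  7  7
 G  8  7  7  7  7  7  6  7  8
 C  9  8  8  8  8  8  7  6  7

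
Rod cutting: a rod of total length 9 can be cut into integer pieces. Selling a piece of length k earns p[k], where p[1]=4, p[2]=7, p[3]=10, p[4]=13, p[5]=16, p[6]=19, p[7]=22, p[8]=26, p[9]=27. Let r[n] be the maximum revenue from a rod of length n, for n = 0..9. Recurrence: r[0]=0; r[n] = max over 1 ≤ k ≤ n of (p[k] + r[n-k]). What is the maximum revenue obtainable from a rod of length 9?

   n    0    1    2    3    4    5    6    7    8    9
r[n]    0    4    8   12   16   20   24   28   32   36

36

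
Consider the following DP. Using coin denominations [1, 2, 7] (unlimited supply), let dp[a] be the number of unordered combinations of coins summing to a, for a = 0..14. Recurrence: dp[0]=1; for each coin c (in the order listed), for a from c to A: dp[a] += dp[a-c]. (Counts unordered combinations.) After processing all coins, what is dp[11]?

9

after  coin     0     1     2     3     4     5     6     7     8     9    10    11    12    13    14
          1     1     1     1     1     1     1     1     1     1     1     1     1     1     1     1
          2     1     1     2     2     3     3     4     4     5     5     6     6     7     7     8
          7     1     1     2     2     3     3     4     5     6     7     8     9    10    11    13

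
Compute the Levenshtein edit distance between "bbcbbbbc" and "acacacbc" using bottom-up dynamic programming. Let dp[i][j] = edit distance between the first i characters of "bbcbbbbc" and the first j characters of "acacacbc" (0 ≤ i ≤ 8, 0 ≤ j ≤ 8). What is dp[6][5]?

   ''  a  c  a  c  a  c  b  c
''  0  1  2  3  4  5  6  7  8
 b  1  1  2  3  4  5  6  6  7
 b  2  2  2  3  4  5  6  6  7
 c  3  3  2  3  3  4  5  6  6
 b  4  4  3  3  4  4  5  5  6
 b  5  5  4  4  4  5  5  5  6
 b  6  6  5  5  5  5  6  5  6
 b  7  7  6  6  6  6  6  6  6
 c  8  8  7  7  6  7  6  7  6

5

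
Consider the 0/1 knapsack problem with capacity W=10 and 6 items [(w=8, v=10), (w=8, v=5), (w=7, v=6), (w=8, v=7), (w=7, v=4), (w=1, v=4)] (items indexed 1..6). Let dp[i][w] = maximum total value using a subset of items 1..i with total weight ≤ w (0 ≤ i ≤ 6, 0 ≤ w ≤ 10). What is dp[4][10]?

10

i\w   0   1   2   3   4   5   6   7   8   9  10
  0   0   0   0   0   0   0   0   0   0   0   0
  1   0   0   0   0   0   0   0   0  10  10  10
  2   0   0   0   0   0   0   0   0  10  10  10
  3   0   0   0   0   0   0   0   6  10  10  10
  4   0   0   0   0   0   0   0   6  10  10  10
  5   0   0   0   0   0   0   0   6  10  10  10
  6   0   4   4   4   4   4   4   6  10  14  14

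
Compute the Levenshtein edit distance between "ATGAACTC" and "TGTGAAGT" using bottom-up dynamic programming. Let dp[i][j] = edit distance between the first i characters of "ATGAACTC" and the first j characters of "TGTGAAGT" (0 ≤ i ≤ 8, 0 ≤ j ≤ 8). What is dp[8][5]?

   ''  T  G  T  G  A  A  G  T
''  0  1  2  3  4  5  6  7  8
 A  1  1  2  3  4  4  5  6  7
 T  2  1  2  2  3  4  5  6  6
 G  3  2  1  2  2  3  4  5  6
 A  4  3  2  2  3  2  3  4  5
 A  5  4  3  3  3  3  2  3  4
 C  6  5  4  4  4  4  3  3  4
 T  7  6  5  4  5  5  4  4  3
 C  8  7  6  5  5  6  5  5  4

6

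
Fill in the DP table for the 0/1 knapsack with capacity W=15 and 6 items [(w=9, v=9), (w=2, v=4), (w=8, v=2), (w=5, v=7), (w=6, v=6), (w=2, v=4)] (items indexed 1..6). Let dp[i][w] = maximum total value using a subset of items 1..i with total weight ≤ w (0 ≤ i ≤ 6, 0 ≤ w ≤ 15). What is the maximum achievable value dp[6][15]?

21

i\w   0   1   2   3   4   5   6   7   8   9  10  11  12  13  14  15
  0   0   0   0   0   0   0   0   0   0   0   0   0   0   0   0   0
  1   0   0   0   0   0   0   0   0   0   9   9   9   9   9   9   9
  2   0   0   4   4   4   4   4   4   4   9   9  13  13  13  13  13
  3   0   0   4   4   4   4   4   4   4   9   9  13  13  13  13  13
  4   0   0   4   4   4   7   7  11  11  11  11  13  13  13  16  16
  5   0   0   4   4   4   7   7  11  11  11  11  13  13  17  17  17
  6   0   0   4   4   8   8   8  11  11  15  15  15  15  17  17  21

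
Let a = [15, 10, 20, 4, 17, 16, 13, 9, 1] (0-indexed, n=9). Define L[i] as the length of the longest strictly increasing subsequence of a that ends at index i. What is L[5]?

2

   i    0    1    2    3    4    5    6    7    8
a[i]   15   10   20    4   17   16   13    9    1
L[i]    1    1    2    1    2    2    2    2    1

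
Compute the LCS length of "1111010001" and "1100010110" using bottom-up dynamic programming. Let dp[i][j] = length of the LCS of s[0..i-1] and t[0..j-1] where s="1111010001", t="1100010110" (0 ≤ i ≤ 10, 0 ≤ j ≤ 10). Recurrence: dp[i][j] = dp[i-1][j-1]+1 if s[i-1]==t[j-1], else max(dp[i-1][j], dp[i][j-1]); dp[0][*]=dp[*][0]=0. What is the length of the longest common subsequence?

   ''  1  1  0  0  0  1  0  1  1  0
''  0  0  0  0  0  0  0  0  0  0  0
 1  0  1  1  1  1  1  1  1  1  1  1
 1  0  1  2  2  2  2  2  2  2  2  2
 1  0  1  2  2  2  2  3  3  3  3  3
 1  0  1  2  2  2  2  3  3  4  4  4
 0  0  1  2  3  3  3  3  4  4  4  5
 1  0  1  2  3  3  3  4  4  5  5  5
 0  0  1  2  3  4  4  4  5  5  5  6
 0  0  1  2  3  4  5  5  5  5  5  6
 0  0  1  2  3  4  5  5  6  6  6  6
 1  0  1  2  3  4  5  6  6  7  7  7

7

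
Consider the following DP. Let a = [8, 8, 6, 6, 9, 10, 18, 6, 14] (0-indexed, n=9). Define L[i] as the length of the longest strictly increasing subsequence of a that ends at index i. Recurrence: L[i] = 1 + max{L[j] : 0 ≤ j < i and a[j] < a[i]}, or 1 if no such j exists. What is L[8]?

   i    0    1    2    3    4    5    6    7    8
a[i]    8    8    6    6    9   10   18    6   14
L[i]    1    1    1    1    2    3    4    1    4

4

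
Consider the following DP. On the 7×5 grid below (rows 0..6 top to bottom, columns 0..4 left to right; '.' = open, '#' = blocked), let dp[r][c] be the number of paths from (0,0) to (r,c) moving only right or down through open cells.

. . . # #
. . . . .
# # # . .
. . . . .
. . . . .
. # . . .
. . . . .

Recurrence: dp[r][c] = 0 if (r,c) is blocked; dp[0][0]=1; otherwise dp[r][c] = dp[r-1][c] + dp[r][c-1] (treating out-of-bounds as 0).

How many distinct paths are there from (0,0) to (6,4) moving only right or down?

18

r\c   0   1   2   3   4
  0   1   1   1   0   0
  1   1   2   3   3   3
  2   0   0   0   3   6
  3   0   0   0   3   9
  4   0   0   0   3  12
  5   0   0   0   3  15
  6   0   0   0   3  18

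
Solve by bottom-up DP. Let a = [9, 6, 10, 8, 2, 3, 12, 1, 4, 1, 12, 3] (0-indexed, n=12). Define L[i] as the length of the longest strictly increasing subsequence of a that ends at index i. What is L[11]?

   i    0    1    2    3    4    5    6    7    8    9   10   11
a[i]    9    6   10    8    2    3   12    1    4    1   12    3
L[i]    1    1    2    2    1    2    3    1    3    1    4    2

2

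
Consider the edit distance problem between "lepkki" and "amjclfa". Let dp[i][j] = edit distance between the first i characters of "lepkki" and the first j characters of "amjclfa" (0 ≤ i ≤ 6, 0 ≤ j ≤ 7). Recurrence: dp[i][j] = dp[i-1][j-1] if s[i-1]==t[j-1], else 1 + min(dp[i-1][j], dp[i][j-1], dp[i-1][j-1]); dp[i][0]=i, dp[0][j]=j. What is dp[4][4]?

4

   ''  a  m  j  c  l  f  a
''  0  1  2  3  4  5  6  7
 l  1  1  2  3  4  4  5  6
 e  2  2  2  3  4  5  5  6
 p  3  3  3  3  4  5  6  6
 k  4  4  4  4  4  5  6  7
 k  5  5  5  5  5  5  6  7
 i  6  6  6  6  6  6  6  7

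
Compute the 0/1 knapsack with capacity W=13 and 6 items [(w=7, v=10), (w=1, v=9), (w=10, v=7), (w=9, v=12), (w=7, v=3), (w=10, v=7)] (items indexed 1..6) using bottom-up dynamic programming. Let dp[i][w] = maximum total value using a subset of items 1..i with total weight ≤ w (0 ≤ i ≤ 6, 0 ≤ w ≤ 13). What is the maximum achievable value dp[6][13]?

i\w   0   1   2   3   4   5   6   7   8   9  10  11  12  13
  0   0   0   0   0   0   0   0   0   0   0   0   0   0   0
  1   0   0   0   0   0   0   0  10  10  10  10  10  10  10
  2   0   9   9   9   9   9   9  10  19  19  19  19  19  19
  3   0   9   9   9   9   9   9  10  19  19  19  19  19  19
  4   0   9   9   9   9   9   9  10  19  19  21  21  21  21
  5   0   9   9   9   9   9   9  10  19  19  21  21  21  21
  6   0   9   9   9   9   9   9  10  19  19  21  21  21  21

21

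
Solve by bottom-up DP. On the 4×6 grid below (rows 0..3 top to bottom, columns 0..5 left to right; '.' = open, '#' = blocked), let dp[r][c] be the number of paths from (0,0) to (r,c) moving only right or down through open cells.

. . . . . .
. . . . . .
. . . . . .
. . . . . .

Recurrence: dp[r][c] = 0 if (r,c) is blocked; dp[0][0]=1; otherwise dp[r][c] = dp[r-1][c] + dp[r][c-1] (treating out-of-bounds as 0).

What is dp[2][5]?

r\c   0   1   2   3   4   5
  0   1   1   1   1   1   1
  1   1   2   3   4   5   6
  2   1   3   6  10  15  21
  3   1   4  10  20  35  56

21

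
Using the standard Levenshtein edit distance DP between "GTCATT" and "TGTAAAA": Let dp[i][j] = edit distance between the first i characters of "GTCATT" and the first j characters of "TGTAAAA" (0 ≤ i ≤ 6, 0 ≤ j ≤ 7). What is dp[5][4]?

3

   ''  T  G  T  A  A  A  A
''  0  1  2  3  4  5  6  7
 G  1  1  1  2  3  4  5  6
 T  2  1  2  1  2  3  4  5
 C  3  2  2  2  2  3  4  5
 A  4  3  3  3  2  2  3  4
 T  5  4  4  3  3  3  3  4
 T  6  5  5  4  4  4  4  4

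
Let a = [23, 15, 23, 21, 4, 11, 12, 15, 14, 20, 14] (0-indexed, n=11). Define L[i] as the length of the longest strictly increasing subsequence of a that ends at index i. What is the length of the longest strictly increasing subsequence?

   i    0    1    2    3    4    5    6    7    8    9   10
a[i]   23   15   23   21    4   11   12   15   14   20   14
L[i]    1    1    2    2    1    2    3    4    4    5    4

5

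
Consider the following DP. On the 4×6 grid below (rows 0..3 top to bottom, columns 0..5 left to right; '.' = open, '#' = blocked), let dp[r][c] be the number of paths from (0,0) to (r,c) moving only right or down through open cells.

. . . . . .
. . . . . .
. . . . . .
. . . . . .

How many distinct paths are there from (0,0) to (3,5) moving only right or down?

r\c   0   1   2   3   4   5
  0   1   1   1   1   1   1
  1   1   2   3   4   5   6
  2   1   3   6  10  15  21
  3   1   4  10  20  35  56

56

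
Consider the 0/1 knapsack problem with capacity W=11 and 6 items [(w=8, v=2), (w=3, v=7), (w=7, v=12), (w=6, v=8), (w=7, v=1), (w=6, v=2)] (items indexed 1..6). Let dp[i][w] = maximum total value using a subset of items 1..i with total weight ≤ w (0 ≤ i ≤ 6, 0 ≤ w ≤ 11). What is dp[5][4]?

7

i\w   0   1   2   3   4   5   6   7   8   9  10  11
  0   0   0   0   0   0   0   0   0   0   0   0   0
  1   0   0   0   0   0   0   0   0   2   2   2   2
  2   0   0   0   7   7   7   7   7   7   7   7   9
  3   0   0   0   7   7   7   7  12  12  12  19  19
  4   0   0   0   7   7   7   8  12  12  15  19  19
  5   0   0   0   7   7   7   8  12  12  15  19  19
  6   0   0   0   7   7   7   8  12  12  15  19  19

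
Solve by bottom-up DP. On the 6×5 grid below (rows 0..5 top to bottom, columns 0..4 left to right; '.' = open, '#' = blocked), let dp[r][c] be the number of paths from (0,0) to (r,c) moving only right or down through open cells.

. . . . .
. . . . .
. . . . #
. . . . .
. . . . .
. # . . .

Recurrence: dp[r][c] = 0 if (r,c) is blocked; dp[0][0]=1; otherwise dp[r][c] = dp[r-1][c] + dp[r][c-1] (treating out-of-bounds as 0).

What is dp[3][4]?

r\c   0   1   2   3   4
  0   1   1   1   1   1
  1   1   2   3   4   5
  2   1   3   6  10   0
  3   1   4  10  20  20
  4   1   5  15  35  55
  5   1   0  15  50 105

20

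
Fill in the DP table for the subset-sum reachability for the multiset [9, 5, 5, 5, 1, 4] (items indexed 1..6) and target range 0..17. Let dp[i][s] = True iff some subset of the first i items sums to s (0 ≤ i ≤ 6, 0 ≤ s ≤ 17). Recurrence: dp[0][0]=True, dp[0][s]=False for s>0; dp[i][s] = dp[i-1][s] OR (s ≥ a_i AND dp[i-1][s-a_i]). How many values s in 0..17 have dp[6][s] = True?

i\s   0   1   2   3   4   5   6   7   8   9  10  11  12  13  14  15  16  17
  0   T   F   F   F   F   F   F   F   F   F   F   F   F   F   F   F   F   F
  1   T   F   F   F   F   F   F   F   F   T   F   F   F   F   F   F   F   F
  2   T   F   F   F   F   T   F   F   F   T   F   F   F   F   T   F   F   F
  3   T   F   F   F   F   T   F   F   F   T   T   F   F   F   T   F   F   F
  4   T   F   F   F   F   T   F   F   F   T   T   F   F   F   T   T   F   F
  5   T   T   F   F   F   T   T   F   F   T   T   T   F   F   T   T   T   F
  6   T   T   F   F   T   T   T   F   F   T   T   T   F   T   T   T   T   F

12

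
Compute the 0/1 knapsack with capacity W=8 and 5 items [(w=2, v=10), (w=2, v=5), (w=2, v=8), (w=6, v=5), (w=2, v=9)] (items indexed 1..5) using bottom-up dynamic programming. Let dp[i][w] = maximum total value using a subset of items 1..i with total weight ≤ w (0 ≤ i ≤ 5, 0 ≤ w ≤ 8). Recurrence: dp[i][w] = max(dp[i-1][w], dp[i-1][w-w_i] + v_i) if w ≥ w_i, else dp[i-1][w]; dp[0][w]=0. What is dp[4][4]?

18

i\w   0   1   2   3   4   5   6   7   8
  0   0   0   0   0   0   0   0   0   0
  1   0   0  10  10  10  10  10  10  10
  2   0   0  10  10  15  15  15  15  15
  3   0   0  10  10  18  18  23  23  23
  4   0   0  10  10  18  18  23  23  23
  5   0   0  10  10  19  19  27  27  32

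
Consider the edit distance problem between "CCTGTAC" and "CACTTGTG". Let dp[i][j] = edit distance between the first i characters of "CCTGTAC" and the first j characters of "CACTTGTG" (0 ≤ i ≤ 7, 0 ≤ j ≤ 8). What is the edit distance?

4

   ''  C  A  C  T  T  G  T  G
''  0  1  2  3  4  5  6  7  8
 C  1  0  1  2  3  4  5  6  7
 C  2  1  1  1  2  3  4  5  6
 T  3  2  2  2  1  2  3  4  5
 G  4  3  3  3  2  2  2  3  4
 T  5  4  4  4  3  2  3  2  3
 A  6  5  4  5  4  3  3  3  3
 C  7  6  5  4  5  4  4  4  4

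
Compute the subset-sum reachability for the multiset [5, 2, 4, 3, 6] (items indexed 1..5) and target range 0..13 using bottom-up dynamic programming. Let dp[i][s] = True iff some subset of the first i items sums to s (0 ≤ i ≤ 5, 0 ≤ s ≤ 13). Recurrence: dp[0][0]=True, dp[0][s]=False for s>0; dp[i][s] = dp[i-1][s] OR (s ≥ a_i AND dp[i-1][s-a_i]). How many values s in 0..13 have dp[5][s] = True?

i\s   0   1   2   3   4   5   6   7   8   9  10  11  12  13
  0   T   F   F   F   F   F   F   F   F   F   F   F   F   F
  1   T   F   F   F   F   T   F   F   F   F   F   F   F   F
  2   T   F   T   F   F   T   F   T   F   F   F   F   F   F
  3   T   F   T   F   T   T   T   T   F   T   F   T   F   F
  4   T   F   T   T   T   T   T   T   T   T   T   T   T   F
  5   T   F   T   T   T   T   T   T   T   T   T   T   T   T

13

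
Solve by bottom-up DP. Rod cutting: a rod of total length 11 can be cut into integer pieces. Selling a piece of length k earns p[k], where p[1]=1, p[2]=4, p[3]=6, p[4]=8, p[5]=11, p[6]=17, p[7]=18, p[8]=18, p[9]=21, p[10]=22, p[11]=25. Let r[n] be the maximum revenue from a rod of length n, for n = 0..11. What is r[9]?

23

   n    0    1    2    3    4    5    6    7    8    9   10   11
r[n]    0    1    4    6    8   11   17   18   21   23   25   28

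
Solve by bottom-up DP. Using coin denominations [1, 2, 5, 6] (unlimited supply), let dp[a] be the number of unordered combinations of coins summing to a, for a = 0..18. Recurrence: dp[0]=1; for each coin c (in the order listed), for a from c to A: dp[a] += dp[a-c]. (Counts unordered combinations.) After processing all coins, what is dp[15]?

28

after  coin     0     1     2     3     4     5     6     7     8     9    10    11    12    13    14    15    16    17    18
          1     1     1     1     1     1     1     1     1     1     1     1     1     1     1     1     1     1     1     1
          2     1     1     2     2     3     3     4     4     5     5     6     6     7     7     8     8     9     9    10
          5     1     1     2     2     3     4     5     6     7     8    10    11    13    14    16    18    20    22    24
          6     1     1     2     2     3     4     6     7     9    10    13    15    19    21    25    28    33    37    43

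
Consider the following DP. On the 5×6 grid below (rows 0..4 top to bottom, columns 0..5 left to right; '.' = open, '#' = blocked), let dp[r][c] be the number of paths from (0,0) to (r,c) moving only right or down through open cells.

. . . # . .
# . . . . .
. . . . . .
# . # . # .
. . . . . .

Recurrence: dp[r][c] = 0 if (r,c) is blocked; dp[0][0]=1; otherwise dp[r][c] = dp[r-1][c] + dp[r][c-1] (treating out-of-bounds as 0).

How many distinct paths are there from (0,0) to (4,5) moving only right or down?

r\c   0   1   2   3   4   5
  0   1   1   1   0   0   0
  1   0   1   2   2   2   2
  2   0   1   3   5   7   9
  3   0   1   0   5   0   9
  4   0   1   1   6   6  15

15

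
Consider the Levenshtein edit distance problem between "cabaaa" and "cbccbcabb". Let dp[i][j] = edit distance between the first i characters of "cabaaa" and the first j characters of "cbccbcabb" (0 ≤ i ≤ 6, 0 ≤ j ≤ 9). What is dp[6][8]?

5

   ''  c  b  c  c  b  c  a  b  b
''  0  1  2  3  4  5  6  7  8  9
 c  1  0  1  2  3  4  5  6  7  8
 a  2  1  1  2  3  4  5  5  6  7
 b  3  2  1  2  3  3  4  5  5  6
 a  4  3  2  2  3  4  4  4  5  6
 a  5  4  3  3  3  4  5  4  5  6
 a  6  5  4  4  4  4  5  5  5  6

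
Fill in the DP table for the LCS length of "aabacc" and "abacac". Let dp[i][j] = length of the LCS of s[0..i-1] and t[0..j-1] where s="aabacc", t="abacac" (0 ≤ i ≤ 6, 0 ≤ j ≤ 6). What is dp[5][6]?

   ''  a  b  a  c  a  c
''  0  0  0  0  0  0  0
 a  0  1  1  1  1  1  1
 a  0  1  1  2  2  2  2
 b  0  1  2  2  2  2  2
 a  0  1  2  3  3  3  3
 c  0  1  2  3  4  4  4
 c  0  1  2  3  4  4  5

4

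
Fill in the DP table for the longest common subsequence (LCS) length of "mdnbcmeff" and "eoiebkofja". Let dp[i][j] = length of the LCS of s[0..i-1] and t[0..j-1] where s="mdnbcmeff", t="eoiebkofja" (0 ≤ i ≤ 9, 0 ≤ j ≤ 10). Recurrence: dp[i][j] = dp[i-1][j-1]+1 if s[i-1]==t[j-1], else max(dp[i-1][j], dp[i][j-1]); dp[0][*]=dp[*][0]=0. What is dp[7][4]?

1

   ''  e  o  i  e  b  k  o  f  j  a
''  0  0  0  0  0  0  0  0  0  0  0
 m  0  0  0  0  0  0  0  0  0  0  0
 d  0  0  0  0  0  0  0  0  0  0  0
 n  0  0  0  0  0  0  0  0  0  0  0
 b  0  0  0  0  0  1  1  1  1  1  1
 c  0  0  0  0  0  1  1  1  1  1  1
 m  0  0  0  0  0  1  1  1  1  1  1
 e  0  1  1  1  1  1  1  1  1  1  1
 f  0  1  1  1  1  1  1  1  2  2  2
 f  0  1  1  1  1  1  1  1  2  2  2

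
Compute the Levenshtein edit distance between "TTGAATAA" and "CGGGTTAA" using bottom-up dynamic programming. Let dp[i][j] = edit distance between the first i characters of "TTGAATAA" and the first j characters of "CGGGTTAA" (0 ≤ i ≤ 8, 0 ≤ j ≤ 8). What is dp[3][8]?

6

   ''  C  G  G  G  T  T  A  A
''  0  1  2  3  4  5  6  7  8
 T  1  1  2  3  4  4  5  6  7
 T  2  2  2  3  4  4  4  5  6
 G  3  3  2  2  3  4  5  5  6
 A  4  4  3  3  3  4  5  5  5
 A  5  5  4  4  4  4  5  5  5
 T  6  6  5  5  5  4  4  5  6
 A  7  7  6  6  6  5  5  4  5
 A  8  8  7  7  7  6  6  5  4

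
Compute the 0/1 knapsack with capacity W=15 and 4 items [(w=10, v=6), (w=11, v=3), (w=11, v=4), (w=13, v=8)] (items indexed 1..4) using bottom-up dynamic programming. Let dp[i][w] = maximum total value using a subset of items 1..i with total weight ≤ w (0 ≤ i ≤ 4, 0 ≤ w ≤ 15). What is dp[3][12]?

i\w   0   1   2   3   4   5   6   7   8   9  10  11  12  13  14  15
  0   0   0   0   0   0   0   0   0   0   0   0   0   0   0   0   0
  1   0   0   0   0   0   0   0   0   0   0   6   6   6   6   6   6
  2   0   0   0   0   0   0   0   0   0   0   6   6   6   6   6   6
  3   0   0   0   0   0   0   0   0   0   0   6   6   6   6   6   6
  4   0   0   0   0   0   0   0   0   0   0   6   6   6   8   8   8

6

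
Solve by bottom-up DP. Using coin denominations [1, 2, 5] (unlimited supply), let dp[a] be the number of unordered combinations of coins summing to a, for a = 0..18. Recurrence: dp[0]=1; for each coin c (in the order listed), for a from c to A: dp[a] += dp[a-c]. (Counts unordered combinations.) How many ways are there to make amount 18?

24

after  coin     0     1     2     3     4     5     6     7     8     9    10    11    12    13    14    15    16    17    18
          1     1     1     1     1     1     1     1     1     1     1     1     1     1     1     1     1     1     1     1
          2     1     1     2     2     3     3     4     4     5     5     6     6     7     7     8     8     9     9    10
          5     1     1     2     2     3     4     5     6     7     8    10    11    13    14    16    18    20    22    24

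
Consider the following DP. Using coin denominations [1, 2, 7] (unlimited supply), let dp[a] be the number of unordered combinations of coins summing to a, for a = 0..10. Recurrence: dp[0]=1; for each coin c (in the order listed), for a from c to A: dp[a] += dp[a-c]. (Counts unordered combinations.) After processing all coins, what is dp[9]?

after  coin     0     1     2     3     4     5     6     7     8     9    10
          1     1     1     1     1     1     1     1     1     1     1     1
          2     1     1     2     2     3     3     4     4     5     5     6
          7     1     1     2     2     3     3     4     5     6     7     8

7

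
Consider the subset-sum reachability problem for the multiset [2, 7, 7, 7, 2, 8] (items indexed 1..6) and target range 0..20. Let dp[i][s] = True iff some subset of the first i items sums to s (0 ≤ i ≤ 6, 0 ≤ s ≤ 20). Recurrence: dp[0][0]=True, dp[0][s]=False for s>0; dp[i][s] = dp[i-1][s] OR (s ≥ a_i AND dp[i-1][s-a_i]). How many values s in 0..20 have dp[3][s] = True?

6

i\s   0   1   2   3   4   5   6   7   8   9  10  11  12  13  14  15  16  17  18  19  20
  0   T   F   F   F   F   F   F   F   F   F   F   F   F   F   F   F   F   F   F   F   F
  1   T   F   T   F   F   F   F   F   F   F   F   F   F   F   F   F   F   F   F   F   F
  2   T   F   T   F   F   F   F   T   F   T   F   F   F   F   F   F   F   F   F   F   F
  3   T   F   T   F   F   F   F   T   F   T   F   F   F   F   T   F   T   F   F   F   F
  4   T   F   T   F   F   F   F   T   F   T   F   F   F   F   T   F   T   F   F   F   F
  5   T   F   T   F   T   F   F   T   F   T   F   T   F   F   T   F   T   F   T   F   F
  6   T   F   T   F   T   F   F   T   T   T   T   T   T   F   T   T   T   T   T   T   F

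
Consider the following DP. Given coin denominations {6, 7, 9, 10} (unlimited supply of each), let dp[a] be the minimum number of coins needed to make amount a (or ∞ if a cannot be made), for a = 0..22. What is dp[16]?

2

 a  0  1  2  3  4  5  6  7  8  9 10 11 12 13 14 15 16 17 18 19 20 21 22
dp  0  -  -  -  -  -  1  1  -  1  1  -  2  2  2  2  2  2  2  2  2  3  3
(- denotes ∞ / unreachable)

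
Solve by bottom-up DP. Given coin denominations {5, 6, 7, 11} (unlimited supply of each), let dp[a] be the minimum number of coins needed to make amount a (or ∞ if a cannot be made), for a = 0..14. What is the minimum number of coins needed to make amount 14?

 a  0  1  2  3  4  5  6  7  8  9 10 11 12 13 14
dp  0  -  -  -  -  1  1  1  -  -  2  1  2  2  2
(- denotes ∞ / unreachable)

2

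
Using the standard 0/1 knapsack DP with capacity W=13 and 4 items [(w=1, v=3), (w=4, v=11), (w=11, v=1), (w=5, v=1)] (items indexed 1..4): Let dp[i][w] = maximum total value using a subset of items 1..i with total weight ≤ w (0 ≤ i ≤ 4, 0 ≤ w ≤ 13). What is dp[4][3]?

i\w   0   1   2   3   4   5   6   7   8   9  10  11  12  13
  0   0   0   0   0   0   0   0   0   0   0   0   0   0   0
  1   0   3   3   3   3   3   3   3   3   3   3   3   3   3
  2   0   3   3   3  11  14  14  14  14  14  14  14  14  14
  3   0   3   3   3  11  14  14  14  14  14  14  14  14  14
  4   0   3   3   3  11  14  14  14  14  14  15  15  15  15

3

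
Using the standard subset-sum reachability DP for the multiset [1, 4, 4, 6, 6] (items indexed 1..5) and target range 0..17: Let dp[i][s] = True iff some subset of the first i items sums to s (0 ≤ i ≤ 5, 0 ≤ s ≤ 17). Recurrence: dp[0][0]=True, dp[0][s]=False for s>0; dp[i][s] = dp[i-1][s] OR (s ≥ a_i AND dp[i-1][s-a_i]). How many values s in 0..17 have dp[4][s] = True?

12

i\s   0   1   2   3   4   5   6   7   8   9  10  11  12  13  14  15  16  17
  0   T   F   F   F   F   F   F   F   F   F   F   F   F   F   F   F   F   F
  1   T   T   F   F   F   F   F   F   F   F   F   F   F   F   F   F   F   F
  2   T   T   F   F   T   T   F   F   F   F   F   F   F   F   F   F   F   F
  3   T   T   F   F   T   T   F   F   T   T   F   F   F   F   F   F   F   F
  4   T   T   F   F   T   T   T   T   T   T   T   T   F   F   T   T   F   F
  5   T   T   F   F   T   T   T   T   T   T   T   T   T   T   T   T   T   T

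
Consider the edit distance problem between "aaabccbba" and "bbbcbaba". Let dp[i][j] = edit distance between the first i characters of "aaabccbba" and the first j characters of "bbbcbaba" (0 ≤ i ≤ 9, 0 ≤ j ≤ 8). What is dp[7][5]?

4

   ''  b  b  b  c  b  a  b  a
''  0  1  2  3  4  5  6  7  8
 a  1  1  2  3  4  5  5  6  7
 a  2  2  2  3  4  5  5  6  6
 a  3  3  3  3  4  5  5  6  6
 b  4  3  3  3  4  4  5  5  6
 c  5  4  4  4  3  4  5  6  6
 c  6  5  5  5  4  4  5  6  7
 b  7  6  5  5  5  4  5  5  6
 b  8  7  6  5  6  5  5  5  6
 a  9  8  7  6  6  6  5  6  5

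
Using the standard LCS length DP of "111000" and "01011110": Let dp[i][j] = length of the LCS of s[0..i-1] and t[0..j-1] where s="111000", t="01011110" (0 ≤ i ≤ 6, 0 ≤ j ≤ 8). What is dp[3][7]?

3

   ''  0  1  0  1  1  1  1  0
''  0  0  0  0  0  0  0  0  0
 1  0  0  1  1  1  1  1  1  1
 1  0  0  1  1  2  2  2  2  2
 1  0  0  1  1  2  3  3  3  3
 0  0  1  1  2  2  3  3  3  4
 0  0  1  1  2  2  3  3  3  4
 0  0  1  1  2  2  3  3  3  4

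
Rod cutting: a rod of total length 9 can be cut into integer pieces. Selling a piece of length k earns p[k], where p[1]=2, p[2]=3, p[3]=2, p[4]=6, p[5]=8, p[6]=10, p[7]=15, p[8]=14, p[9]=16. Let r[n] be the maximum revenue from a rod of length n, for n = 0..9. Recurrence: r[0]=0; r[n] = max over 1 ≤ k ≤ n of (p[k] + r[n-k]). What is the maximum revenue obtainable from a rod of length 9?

   n    0    1    2    3    4    5    6    7    8    9
r[n]    0    2    4    6    8   10   12   15   17   19

19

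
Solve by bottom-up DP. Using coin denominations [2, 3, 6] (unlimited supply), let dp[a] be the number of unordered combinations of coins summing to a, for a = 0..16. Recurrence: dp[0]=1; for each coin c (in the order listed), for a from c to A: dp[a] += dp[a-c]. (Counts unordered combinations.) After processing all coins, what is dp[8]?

3

after  coin     0     1     2     3     4     5     6     7     8     9    10    11    12    13    14    15    16
          2     1     0     1     0     1     0     1     0     1     0     1     0     1     0     1     0     1
          3     1     0     1     1     1     1     2     1     2     2     2     2     3     2     3     3     3
          6     1     0     1     1     1     1     3     1     3     3     3     3     6     3     6     6     6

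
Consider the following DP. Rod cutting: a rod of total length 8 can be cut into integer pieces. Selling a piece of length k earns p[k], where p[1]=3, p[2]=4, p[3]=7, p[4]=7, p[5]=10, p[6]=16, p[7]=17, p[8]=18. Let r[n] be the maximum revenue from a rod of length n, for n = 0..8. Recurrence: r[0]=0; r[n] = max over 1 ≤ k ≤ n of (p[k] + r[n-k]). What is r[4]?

12

   n    0    1    2    3    4    5    6    7    8
r[n]    0    3    6    9   12   15   18   21   24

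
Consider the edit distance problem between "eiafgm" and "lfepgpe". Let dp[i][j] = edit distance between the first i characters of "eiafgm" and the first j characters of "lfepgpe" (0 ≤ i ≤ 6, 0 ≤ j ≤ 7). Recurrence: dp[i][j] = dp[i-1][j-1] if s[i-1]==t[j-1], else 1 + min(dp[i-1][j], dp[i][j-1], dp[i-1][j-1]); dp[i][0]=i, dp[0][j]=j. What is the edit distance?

   ''  l  f  e  p  g  p  e
''  0  1  2  3  4  5  6  7
 e  1  1  2  2  3  4  5  6
 i  2  2  2  3  3  4  5  6
 a  3  3  3  3  4  4  5  6
 f  4  4  3  4  4  5  5  6
 g  5  5  4  4  5  4  5  6
 m  6  6  5  5  5  5  5  6

6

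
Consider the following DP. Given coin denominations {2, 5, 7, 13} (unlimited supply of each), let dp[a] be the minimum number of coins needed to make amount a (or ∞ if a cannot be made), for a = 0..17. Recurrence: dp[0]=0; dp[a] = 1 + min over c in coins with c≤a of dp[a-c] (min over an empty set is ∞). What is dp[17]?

 a  0  1  2  3  4  5  6  7  8  9 10 11 12 13 14 15 16 17
dp  0  -  1  -  2  1  3  1  4  2  2  3  2  1  2  2  3  3
(- denotes ∞ / unreachable)

3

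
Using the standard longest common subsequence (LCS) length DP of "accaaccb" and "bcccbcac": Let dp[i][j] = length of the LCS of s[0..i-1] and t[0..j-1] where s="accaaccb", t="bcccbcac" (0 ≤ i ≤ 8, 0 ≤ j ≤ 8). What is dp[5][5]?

   ''  b  c  c  c  b  c  a  c
''  0  0  0  0  0  0  0  0  0
 a  0  0  0  0  0  0  0  1  1
 c  0  0  1  1  1  1  1  1  2
 c  0  0  1  2  2  2  2  2  2
 a  0  0  1  2  2  2  2  3  3
 a  0  0  1  2  2  2  2  3  3
 c  0  0  1  2  3  3  3  3  4
 c  0  0  1  2  3  3  4  4  4
 b  0  1  1  2  3  4  4  4  4

2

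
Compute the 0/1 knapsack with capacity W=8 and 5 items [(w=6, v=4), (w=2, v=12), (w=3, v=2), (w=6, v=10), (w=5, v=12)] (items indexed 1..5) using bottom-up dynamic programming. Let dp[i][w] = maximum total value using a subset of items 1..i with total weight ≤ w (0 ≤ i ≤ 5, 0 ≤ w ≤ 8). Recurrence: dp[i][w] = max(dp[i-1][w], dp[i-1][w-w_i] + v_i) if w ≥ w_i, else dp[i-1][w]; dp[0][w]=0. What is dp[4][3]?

12

i\w   0   1   2   3   4   5   6   7   8
  0   0   0   0   0   0   0   0   0   0
  1   0   0   0   0   0   0   4   4   4
  2   0   0  12  12  12  12  12  12  16
  3   0   0  12  12  12  14  14  14  16
  4   0   0  12  12  12  14  14  14  22
  5   0   0  12  12  12  14  14  24  24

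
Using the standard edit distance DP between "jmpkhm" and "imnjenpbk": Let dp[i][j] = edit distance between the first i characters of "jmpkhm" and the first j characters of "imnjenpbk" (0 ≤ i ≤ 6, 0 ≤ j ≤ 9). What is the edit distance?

   ''  i  m  n  j  e  n  p  b  k
''  0  1  2  3  4  5  6  7  8  9
 j  1  1  2  3  3  4  5  6  7  8
 m  2  2  1  2  3  4  5  6  7  8
 p  3  3  2  2  3  4  5  5  6  7
 k  4  4  3  3  3  4  5  6  6  6
 h  5  5  4  4  4  4  5  6  7  7
 m  6  6  5  5  5  5  5  6  7  8

8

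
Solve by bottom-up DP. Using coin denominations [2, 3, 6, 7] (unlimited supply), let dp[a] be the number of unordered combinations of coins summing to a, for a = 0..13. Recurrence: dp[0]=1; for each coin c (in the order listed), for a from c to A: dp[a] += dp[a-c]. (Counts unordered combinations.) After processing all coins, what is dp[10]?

after  coin     0     1     2     3     4     5     6     7     8     9    10    11    12    13
          2     1     0     1     0     1     0     1     0     1     0     1     0     1     0
          3     1     0     1     1     1     1     2     1     2     2     2     2     3     2
          6     1     0     1     1     1     1     3     1     3     3     3     3     6     3
          7     1     0     1     1     1     1     3     2     3     4     4     4     7     6

4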